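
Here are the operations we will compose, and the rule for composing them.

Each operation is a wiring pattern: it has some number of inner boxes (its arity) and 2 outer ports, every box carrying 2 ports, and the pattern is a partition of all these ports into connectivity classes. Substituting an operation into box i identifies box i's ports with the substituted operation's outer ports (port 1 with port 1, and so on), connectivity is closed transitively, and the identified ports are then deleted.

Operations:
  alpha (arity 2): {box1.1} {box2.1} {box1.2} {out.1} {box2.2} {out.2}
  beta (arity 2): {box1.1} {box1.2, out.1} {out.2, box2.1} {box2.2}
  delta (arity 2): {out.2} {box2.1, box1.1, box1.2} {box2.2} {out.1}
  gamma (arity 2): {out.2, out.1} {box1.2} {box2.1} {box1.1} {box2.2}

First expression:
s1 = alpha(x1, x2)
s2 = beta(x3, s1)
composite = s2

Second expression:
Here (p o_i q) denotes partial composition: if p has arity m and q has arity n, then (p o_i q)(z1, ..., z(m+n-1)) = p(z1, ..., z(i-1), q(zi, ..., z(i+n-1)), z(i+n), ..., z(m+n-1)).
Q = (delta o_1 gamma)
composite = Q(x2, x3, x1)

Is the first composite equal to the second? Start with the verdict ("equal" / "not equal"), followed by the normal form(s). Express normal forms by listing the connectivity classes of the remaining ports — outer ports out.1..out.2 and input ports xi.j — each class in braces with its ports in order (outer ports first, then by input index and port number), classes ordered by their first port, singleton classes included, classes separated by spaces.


not equal: they reduce to {out.1, x3.2} {out.2} {x1.1} {x1.2} {x2.1} {x2.2} {x3.1} and {out.1} {out.2} {x1.1} {x1.2} {x2.1} {x2.2} {x3.1} {x3.2}


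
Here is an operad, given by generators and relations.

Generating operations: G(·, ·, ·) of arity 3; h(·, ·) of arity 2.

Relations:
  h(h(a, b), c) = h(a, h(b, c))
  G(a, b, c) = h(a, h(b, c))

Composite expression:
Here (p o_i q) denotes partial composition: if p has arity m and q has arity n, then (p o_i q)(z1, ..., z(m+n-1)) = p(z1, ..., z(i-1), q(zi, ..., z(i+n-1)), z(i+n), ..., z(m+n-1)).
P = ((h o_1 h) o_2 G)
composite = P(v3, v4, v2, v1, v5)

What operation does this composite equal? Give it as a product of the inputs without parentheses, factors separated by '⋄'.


v3 ⋄ v4 ⋄ v2 ⋄ v1 ⋄ v5

Under associativity of h, the answer is the v's in reading order.
G(v4, v2, v1) spells out as v4 ⋄ v2 ⋄ v1
h(v3, G(v4, v2, v1)) spells out as v3 ⋄ v4 ⋄ v2 ⋄ v1
h(h(v3, G(v4, v2, v1)), v5) spells out as v3 ⋄ v4 ⋄ v2 ⋄ v1 ⋄ v5


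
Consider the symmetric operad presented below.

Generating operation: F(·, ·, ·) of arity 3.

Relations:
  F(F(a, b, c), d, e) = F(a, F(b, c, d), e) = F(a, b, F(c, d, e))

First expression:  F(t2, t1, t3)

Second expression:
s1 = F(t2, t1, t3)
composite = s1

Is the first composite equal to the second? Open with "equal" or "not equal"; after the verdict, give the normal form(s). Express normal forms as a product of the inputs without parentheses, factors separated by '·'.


The first expression, normalized: t2 · t1 · t3
The second expression, normalized: t2 · t1 · t3
Same normal form: equal.

equal — both sides give t2 · t1 · t3


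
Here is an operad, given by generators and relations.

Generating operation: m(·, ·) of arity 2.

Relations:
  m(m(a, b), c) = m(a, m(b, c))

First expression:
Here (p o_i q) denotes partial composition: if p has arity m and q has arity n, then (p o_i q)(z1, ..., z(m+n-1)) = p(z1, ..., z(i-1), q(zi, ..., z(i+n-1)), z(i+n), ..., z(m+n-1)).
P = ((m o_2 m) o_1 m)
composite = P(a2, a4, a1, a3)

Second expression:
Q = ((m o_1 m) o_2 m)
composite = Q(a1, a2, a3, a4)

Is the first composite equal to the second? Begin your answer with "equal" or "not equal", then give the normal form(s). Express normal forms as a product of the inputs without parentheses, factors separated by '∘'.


not equal — first a2 ∘ a4 ∘ a1 ∘ a3, second a1 ∘ a2 ∘ a3 ∘ a4


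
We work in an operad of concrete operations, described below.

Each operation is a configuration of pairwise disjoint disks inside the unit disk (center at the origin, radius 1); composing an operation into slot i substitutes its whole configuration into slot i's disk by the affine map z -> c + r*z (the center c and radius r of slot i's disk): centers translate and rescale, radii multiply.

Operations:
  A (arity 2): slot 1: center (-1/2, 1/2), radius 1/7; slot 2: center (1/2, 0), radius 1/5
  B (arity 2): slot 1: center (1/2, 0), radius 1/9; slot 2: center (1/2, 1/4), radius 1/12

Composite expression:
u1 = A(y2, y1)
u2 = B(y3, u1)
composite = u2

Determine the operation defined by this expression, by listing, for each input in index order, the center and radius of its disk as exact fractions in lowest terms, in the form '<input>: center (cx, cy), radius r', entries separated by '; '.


Follow each y-input down from B: c' goes to c + r*c', radius to r*r'.
for y3, the 1-step affine chain lands on center (1/2, 0), radius 1/9
for y2, the 2-step affine chain lands on center (11/24, 7/24), radius 1/84
for y1, the 2-step affine chain lands on center (13/24, 1/4), radius 1/60

y1: center (13/24, 1/4), radius 1/60; y2: center (11/24, 7/24), radius 1/84; y3: center (1/2, 0), radius 1/9


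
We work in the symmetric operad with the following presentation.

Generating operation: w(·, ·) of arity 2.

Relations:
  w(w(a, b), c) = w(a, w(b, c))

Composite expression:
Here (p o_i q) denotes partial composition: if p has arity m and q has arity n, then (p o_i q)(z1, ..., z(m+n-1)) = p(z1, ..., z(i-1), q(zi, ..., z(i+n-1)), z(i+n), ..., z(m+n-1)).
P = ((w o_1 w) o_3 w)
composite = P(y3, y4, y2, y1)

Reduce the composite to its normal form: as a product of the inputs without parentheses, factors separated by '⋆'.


y3 ⋆ y4 ⋆ y2 ⋆ y1


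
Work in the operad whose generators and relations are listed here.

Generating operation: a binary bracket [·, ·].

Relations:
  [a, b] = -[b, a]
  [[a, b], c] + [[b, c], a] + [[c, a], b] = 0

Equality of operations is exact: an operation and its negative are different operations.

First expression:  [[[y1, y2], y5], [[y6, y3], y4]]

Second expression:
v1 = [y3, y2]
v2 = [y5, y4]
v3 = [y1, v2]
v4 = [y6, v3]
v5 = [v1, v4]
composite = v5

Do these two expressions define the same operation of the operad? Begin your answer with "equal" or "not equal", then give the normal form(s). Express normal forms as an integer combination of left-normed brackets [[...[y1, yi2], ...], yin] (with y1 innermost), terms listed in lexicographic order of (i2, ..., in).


not equal — first -[[[[[y1, y2], y5], y3], y6], y4] + [[[[[y1, y2], y5], y4], y3], y6] - [[[[[y1, y2], y5], y4], y6], y3] + [[[[[y1, y2], y5], y6], y3], y4], second [[[[[y1, y4], y5], y6], y2], y3] - [[[[[y1, y4], y5], y6], y3], y2] - [[[[[y1, y5], y4], y6], y2], y3] + [[[[[y1, y5], y4], y6], y3], y2]

The first expression reduces to -[[[[[y1, y2], y5], y3], y6], y4] + [[[[[y1, y2], y5], y4], y3], y6] - [[[[[y1, y2], y5], y4], y6], y3] + [[[[[y1, y2], y5], y6], y3], y4]
The second expression reduces to [[[[[y1, y4], y5], y6], y2], y3] - [[[[[y1, y4], y5], y6], y3], y2] - [[[[[y1, y5], y4], y6], y2], y3] + [[[[[y1, y5], y4], y6], y3], y2]
The normal forms differ: not equal.


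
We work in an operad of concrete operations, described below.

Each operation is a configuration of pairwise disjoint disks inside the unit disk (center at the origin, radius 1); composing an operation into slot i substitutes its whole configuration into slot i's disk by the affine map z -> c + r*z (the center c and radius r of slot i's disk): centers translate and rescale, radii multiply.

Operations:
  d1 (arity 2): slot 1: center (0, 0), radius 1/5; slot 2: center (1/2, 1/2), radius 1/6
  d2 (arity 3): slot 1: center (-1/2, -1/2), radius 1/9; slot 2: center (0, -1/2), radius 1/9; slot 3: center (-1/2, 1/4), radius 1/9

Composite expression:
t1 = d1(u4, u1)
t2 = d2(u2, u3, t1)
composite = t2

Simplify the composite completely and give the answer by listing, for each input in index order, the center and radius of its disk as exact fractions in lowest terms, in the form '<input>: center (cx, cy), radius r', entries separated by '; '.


Follow each u-input down from d2: c' goes to c + r*c', radius to r*r'.
tracing u2 down its 1-map path: center (-1/2, -1/2), radius 1/9
tracing u3 down its 1-map path: center (0, -1/2), radius 1/9
tracing u4 down its 2-map path: center (-1/2, 1/4), radius 1/45
tracing u1 down its 2-map path: center (-4/9, 11/36), radius 1/54

u1: center (-4/9, 11/36), radius 1/54; u2: center (-1/2, -1/2), radius 1/9; u3: center (0, -1/2), radius 1/9; u4: center (-1/2, 1/4), radius 1/45


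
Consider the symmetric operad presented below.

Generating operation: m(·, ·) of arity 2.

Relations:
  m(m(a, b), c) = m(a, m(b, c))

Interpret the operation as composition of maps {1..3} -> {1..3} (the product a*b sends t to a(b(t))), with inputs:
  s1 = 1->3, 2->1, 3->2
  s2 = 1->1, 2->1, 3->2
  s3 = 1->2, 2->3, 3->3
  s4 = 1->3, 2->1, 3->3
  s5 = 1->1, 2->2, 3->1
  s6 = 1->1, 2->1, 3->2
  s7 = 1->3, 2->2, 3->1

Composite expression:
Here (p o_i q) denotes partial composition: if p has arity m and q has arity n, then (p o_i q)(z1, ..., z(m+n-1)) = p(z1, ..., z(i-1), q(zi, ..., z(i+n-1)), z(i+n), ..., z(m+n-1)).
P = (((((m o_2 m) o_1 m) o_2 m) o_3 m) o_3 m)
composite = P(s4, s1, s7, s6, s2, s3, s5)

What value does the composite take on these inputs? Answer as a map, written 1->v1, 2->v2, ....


1->1, 2->1, 3->1

m(s7, s6) = 1->3, 2->3, 3->2
m(m(s7, s6), s2) = 1->3, 2->3, 3->3
m(s1, m(m(s7, s6), s2)) = 1->2, 2->2, 3->2
m(s4, m(s1, m(m(s7, s6), s2))) = 1->1, 2->1, 3->1
m(s3, s5) = 1->2, 2->3, 3->2
m(m(s4, m(s1, m(m(s7, s6), s2))), m(s3, s5)) = 1->1, 2->1, 3->1


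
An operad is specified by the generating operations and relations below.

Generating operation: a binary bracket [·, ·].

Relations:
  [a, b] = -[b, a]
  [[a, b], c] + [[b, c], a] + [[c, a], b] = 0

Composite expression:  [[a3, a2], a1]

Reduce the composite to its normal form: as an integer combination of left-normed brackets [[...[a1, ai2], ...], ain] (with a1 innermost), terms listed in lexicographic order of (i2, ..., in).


Skip Jacobi rewriting: expand, keep a1-initial words, read off terms.
Composite bracket: [[a3, a2], a1]
Under [a, b] = ab - ba we get 4 signed associative words (2^2 = 4).
Only words starting with a1 matter:
  from a1a2a3, sign +1: term +[[a1, a2], a3]
  from a1a3a2, sign -1: term -[[a1, a3], a2]

[[a1, a2], a3] - [[a1, a3], a2]


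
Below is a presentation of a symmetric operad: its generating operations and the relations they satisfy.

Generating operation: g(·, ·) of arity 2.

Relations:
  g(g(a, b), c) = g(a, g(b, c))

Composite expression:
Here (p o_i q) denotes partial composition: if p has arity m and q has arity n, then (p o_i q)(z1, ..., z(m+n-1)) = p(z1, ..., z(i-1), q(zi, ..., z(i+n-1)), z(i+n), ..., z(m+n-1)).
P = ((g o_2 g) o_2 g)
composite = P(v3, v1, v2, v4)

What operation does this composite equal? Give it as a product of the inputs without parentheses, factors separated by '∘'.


Associativity of g dissolves the nesting; only the v-input order survives.
g(v1, v2) collapses to v1 ∘ v2
g(g(v1, v2), v4) collapses to v1 ∘ v2 ∘ v4
g(v3, g(g(v1, v2), v4)) collapses to v3 ∘ v1 ∘ v2 ∘ v4

v3 ∘ v1 ∘ v2 ∘ v4


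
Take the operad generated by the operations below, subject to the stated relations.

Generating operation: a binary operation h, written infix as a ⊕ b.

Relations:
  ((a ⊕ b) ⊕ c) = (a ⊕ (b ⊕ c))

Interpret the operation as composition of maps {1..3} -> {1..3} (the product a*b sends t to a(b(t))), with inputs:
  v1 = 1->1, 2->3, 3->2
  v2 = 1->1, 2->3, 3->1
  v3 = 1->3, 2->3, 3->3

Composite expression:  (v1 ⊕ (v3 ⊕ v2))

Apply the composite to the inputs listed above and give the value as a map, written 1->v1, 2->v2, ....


(v3 ⊕ v2) = 1->3, 2->3, 3->3
(v1 ⊕ (v3 ⊕ v2)) = 1->2, 2->2, 3->2

1->2, 2->2, 3->2


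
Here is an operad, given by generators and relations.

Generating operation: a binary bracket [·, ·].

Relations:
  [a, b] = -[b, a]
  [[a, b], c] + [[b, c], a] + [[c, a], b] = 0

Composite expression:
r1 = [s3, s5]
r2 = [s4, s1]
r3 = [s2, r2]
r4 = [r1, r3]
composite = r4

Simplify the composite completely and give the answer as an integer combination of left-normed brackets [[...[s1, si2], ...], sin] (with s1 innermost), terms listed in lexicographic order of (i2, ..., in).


-[[[[s1, s4], s2], s3], s5] + [[[[s1, s4], s2], s5], s3]

Skip Jacobi rewriting: expand, keep s1-initial words, read off terms.
Composite bracket: [[s3, s5], [s2, [s4, s1]]]
Expanding via [a, b] = ab - ba: 16 signed words (2^4 = 16).
Keep just the words that open with s1:
  s1s4s2s3s5 (sign -1) contributes -[[[[s1, s4], s2], s3], s5]
  s1s4s2s5s3 (sign +1) contributes +[[[[s1, s4], s2], s5], s3]


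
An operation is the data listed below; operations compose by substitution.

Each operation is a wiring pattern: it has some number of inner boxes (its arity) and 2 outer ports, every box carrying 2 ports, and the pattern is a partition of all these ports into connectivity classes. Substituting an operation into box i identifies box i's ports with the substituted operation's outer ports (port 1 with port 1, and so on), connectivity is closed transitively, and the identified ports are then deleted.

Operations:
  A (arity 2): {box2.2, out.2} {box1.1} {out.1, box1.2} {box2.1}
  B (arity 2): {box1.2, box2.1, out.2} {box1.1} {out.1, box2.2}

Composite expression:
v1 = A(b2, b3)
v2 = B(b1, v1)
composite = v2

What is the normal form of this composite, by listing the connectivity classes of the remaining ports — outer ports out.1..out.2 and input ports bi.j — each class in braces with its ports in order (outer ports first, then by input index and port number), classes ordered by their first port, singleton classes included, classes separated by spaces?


Substituting into B glues patterns; closure does the rest.
composing A on (b2, b3), with out.j its own outer ports: {out.1, b2.2} {out.2, b3.2} {b2.1} {b3.1}
composing B on (b1, b2, b3), with out.j its own outer ports: {out.1, b3.2} {out.2, b1.2, b2.2} {b1.1} {b2.1} {b3.1}

{out.1, b3.2} {out.2, b1.2, b2.2} {b1.1} {b2.1} {b3.1}


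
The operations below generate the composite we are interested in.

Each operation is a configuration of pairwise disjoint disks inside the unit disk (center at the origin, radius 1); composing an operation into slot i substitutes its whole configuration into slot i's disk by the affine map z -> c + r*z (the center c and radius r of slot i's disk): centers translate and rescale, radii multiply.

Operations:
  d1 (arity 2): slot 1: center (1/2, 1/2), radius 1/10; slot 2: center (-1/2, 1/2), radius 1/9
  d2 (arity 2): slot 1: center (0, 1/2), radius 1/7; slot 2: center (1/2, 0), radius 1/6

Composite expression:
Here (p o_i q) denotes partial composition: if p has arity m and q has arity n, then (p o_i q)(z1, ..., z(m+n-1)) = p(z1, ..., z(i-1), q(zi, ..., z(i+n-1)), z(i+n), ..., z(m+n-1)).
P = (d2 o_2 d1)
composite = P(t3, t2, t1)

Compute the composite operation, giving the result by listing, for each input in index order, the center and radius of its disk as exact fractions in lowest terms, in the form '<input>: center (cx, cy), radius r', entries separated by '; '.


t1: center (5/12, 1/12), radius 1/54; t2: center (7/12, 1/12), radius 1/60; t3: center (0, 1/2), radius 1/7

Only the slot chain above each t matters under d2; compose those maps.
tracing t3 down its 1-map path: center (0, 1/2), radius 1/7
tracing t2 down its 2-map path: center (7/12, 1/12), radius 1/60
tracing t1 down its 2-map path: center (5/12, 1/12), radius 1/54


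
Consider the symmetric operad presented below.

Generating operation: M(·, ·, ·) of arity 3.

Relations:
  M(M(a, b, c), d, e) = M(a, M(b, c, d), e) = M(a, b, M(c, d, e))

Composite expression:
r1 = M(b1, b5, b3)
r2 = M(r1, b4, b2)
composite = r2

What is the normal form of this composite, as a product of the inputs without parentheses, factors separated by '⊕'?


Key point: M is associative — brackets drop, the b-order remains.
M(b1, b5, b3) reduces to b1 ⊕ b5 ⊕ b3
M(M(b1, b5, b3), b4, b2) reduces to b1 ⊕ b5 ⊕ b3 ⊕ b4 ⊕ b2

b1 ⊕ b5 ⊕ b3 ⊕ b4 ⊕ b2


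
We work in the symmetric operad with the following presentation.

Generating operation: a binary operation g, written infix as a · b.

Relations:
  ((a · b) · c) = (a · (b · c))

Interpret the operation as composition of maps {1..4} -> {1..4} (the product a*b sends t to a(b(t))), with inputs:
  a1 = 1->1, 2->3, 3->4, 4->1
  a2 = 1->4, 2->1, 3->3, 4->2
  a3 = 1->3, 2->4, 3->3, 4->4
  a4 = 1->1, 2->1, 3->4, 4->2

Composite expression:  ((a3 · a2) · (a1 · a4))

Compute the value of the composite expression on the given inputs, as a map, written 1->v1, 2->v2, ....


1->4, 2->4, 3->4, 4->3

(a3 · a2) = 1->4, 2->3, 3->3, 4->4
(a1 · a4) = 1->1, 2->1, 3->1, 4->3
((a3 · a2) · (a1 · a4)) = 1->4, 2->4, 3->4, 4->3


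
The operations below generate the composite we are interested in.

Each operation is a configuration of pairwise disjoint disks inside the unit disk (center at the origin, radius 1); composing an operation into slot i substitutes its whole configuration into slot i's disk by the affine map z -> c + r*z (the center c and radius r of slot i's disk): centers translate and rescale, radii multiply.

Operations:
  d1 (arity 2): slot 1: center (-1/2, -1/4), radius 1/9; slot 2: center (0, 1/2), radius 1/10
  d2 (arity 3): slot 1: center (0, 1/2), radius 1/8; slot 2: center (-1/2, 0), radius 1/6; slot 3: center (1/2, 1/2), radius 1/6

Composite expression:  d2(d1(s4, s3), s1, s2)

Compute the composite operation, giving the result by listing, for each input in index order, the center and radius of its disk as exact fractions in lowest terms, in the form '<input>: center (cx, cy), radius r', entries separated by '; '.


Each s-disk chains the slot maps above it in d2; radii multiply.
tracing s4 down its 2-map path: center (-1/16, 15/32), radius 1/72
tracing s3 down its 2-map path: center (0, 9/16), radius 1/80
tracing s1 down its 1-map path: center (-1/2, 0), radius 1/6
tracing s2 down its 1-map path: center (1/2, 1/2), radius 1/6

s1: center (-1/2, 0), radius 1/6; s2: center (1/2, 1/2), radius 1/6; s3: center (0, 9/16), radius 1/80; s4: center (-1/16, 15/32), radius 1/72


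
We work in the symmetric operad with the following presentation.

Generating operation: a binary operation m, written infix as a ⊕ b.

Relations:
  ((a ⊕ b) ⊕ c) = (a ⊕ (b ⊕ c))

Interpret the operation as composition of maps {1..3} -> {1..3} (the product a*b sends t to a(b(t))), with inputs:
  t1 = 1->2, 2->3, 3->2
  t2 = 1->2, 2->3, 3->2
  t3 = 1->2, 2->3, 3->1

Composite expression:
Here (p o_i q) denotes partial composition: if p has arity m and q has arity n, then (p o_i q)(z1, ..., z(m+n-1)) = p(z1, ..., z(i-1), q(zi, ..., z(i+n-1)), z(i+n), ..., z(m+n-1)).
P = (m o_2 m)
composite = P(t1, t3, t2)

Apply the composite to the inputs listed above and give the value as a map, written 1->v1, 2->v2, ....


(t3 ⊕ t2) = 1->3, 2->1, 3->3
(t1 ⊕ (t3 ⊕ t2)) = 1->2, 2->2, 3->2

1->2, 2->2, 3->2


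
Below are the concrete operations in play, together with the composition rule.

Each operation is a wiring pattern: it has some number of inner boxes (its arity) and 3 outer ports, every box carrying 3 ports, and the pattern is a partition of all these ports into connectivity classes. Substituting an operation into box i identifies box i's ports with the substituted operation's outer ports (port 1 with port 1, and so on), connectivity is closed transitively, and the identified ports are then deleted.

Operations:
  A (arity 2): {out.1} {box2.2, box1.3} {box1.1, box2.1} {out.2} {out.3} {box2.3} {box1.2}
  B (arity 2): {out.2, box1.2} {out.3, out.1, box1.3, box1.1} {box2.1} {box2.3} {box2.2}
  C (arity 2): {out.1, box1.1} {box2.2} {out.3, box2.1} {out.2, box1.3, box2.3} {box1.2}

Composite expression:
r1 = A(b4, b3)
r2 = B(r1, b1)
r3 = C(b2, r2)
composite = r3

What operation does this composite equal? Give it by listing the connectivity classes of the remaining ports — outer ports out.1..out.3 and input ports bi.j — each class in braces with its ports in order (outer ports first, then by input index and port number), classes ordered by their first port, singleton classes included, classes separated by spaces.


Two ports join when wires chain via C-identified ports.
composing A on (b4, b3), with out.j its own outer ports: {out.1} {out.2} {out.3} {b3.1, b4.1} {b3.2, b4.3} {b3.3} {b4.2}
composing B on (b4, b3, b1), with out.j its own outer ports: {out.1, out.3} {out.2} {b1.1} {b1.2} {b1.3} {b3.1, b4.1} {b3.2, b4.3} {b3.3} {b4.2}
composing C on (b2, b4, b3, b1), with out.j its own outer ports: {out.1, b2.1} {out.2, out.3, b2.3} {b1.1} {b1.2} {b1.3} {b2.2} {b3.1, b4.1} {b3.2, b4.3} {b3.3} {b4.2}

{out.1, b2.1} {out.2, out.3, b2.3} {b1.1} {b1.2} {b1.3} {b2.2} {b3.1, b4.1} {b3.2, b4.3} {b3.3} {b4.2}


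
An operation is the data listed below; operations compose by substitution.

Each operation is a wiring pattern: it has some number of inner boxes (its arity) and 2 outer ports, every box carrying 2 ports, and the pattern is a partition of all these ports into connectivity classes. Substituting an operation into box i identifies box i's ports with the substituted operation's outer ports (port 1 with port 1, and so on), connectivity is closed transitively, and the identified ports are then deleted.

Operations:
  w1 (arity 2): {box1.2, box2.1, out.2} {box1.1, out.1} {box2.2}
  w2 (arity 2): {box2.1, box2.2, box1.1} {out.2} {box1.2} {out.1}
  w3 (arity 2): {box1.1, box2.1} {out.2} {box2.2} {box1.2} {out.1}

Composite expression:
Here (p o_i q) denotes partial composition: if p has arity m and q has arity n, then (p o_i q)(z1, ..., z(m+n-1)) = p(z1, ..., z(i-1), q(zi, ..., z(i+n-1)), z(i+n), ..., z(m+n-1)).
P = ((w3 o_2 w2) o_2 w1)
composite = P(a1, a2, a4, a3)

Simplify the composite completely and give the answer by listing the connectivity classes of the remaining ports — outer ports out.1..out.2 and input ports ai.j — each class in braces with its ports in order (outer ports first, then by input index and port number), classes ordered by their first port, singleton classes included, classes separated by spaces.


Two ports join when wires chain via w3-identified ports.
through w1, on inputs (a2, a4): {out.1, a2.1} {out.2, a2.2, a4.1} {a4.2} (out.j = stage outer ports)
through w2, on inputs (a2, a4, a3): {out.1} {out.2} {a2.1, a3.1, a3.2} {a2.2, a4.1} {a4.2} (out.j = stage outer ports)
through w3, on inputs (a1, a2, a4, a3): {out.1} {out.2} {a1.1} {a1.2} {a2.1, a3.1, a3.2} {a2.2, a4.1} {a4.2} (out.j = stage outer ports)

{out.1} {out.2} {a1.1} {a1.2} {a2.1, a3.1, a3.2} {a2.2, a4.1} {a4.2}


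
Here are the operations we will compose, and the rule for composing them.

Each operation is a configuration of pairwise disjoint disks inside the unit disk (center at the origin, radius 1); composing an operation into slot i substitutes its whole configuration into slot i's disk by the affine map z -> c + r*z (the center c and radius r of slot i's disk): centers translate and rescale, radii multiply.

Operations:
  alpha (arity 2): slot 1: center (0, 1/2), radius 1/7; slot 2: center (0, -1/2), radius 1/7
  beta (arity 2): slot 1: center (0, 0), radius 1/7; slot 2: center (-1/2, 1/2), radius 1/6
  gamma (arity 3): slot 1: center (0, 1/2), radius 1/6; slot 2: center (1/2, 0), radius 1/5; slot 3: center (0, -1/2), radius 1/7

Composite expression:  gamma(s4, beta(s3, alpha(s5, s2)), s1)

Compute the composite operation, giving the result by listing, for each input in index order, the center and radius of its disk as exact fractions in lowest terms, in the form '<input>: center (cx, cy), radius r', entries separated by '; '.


s1: center (0, -1/2), radius 1/7; s2: center (2/5, 1/12), radius 1/210; s3: center (1/2, 0), radius 1/35; s4: center (0, 1/2), radius 1/6; s5: center (2/5, 7/60), radius 1/210

Each s-disk chains the slot maps above it in gamma; radii multiply.
s4: after 1 affine step, its disk has center (0, 1/2), radius 1/6
s3: after 2 affine steps, its disk has center (1/2, 0), radius 1/35
s5: after 3 affine steps, its disk has center (2/5, 7/60), radius 1/210
s2: after 3 affine steps, its disk has center (2/5, 1/12), radius 1/210
s1: after 1 affine step, its disk has center (0, -1/2), radius 1/7


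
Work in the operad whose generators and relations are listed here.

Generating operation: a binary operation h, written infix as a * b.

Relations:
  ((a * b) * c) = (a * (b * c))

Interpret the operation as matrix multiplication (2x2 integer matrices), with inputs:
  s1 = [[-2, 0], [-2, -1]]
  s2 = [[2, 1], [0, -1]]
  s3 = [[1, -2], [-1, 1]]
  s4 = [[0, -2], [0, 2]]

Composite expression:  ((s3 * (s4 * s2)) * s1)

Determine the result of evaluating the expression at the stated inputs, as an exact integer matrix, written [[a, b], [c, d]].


(s4 * s2) = [[0, 2], [0, -2]]
(s3 * (s4 * s2)) = [[0, 6], [0, -4]]
((s3 * (s4 * s2)) * s1) = [[-12, -6], [8, 4]]

[[-12, -6], [8, 4]]


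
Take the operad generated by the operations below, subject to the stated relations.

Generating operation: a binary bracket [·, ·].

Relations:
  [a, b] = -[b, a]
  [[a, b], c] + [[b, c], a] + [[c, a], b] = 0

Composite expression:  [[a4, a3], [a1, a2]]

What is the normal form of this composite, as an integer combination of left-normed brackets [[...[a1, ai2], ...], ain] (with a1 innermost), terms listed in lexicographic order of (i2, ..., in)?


[[[a1, a2], a3], a4] - [[[a1, a2], a4], a3]


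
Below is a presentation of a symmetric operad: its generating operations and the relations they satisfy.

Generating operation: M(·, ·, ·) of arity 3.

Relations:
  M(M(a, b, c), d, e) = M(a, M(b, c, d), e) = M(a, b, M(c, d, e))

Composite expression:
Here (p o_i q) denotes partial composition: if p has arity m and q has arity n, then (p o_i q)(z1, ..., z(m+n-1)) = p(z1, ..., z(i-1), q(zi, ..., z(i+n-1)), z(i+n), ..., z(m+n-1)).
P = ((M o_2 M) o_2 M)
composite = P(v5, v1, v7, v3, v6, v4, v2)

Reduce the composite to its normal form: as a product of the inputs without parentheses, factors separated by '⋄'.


v5 ⋄ v1 ⋄ v7 ⋄ v3 ⋄ v6 ⋄ v4 ⋄ v2

All parenthesizations of M agree; list the v-inputs left to right.
M(v1, v7, v3) linearizes to v1 ⋄ v7 ⋄ v3
M(M(v1, v7, v3), v6, v4) linearizes to v1 ⋄ v7 ⋄ v3 ⋄ v6 ⋄ v4
M(v5, M(M(v1, v7, v3), v6, v4), v2) linearizes to v5 ⋄ v1 ⋄ v7 ⋄ v3 ⋄ v6 ⋄ v4 ⋄ v2


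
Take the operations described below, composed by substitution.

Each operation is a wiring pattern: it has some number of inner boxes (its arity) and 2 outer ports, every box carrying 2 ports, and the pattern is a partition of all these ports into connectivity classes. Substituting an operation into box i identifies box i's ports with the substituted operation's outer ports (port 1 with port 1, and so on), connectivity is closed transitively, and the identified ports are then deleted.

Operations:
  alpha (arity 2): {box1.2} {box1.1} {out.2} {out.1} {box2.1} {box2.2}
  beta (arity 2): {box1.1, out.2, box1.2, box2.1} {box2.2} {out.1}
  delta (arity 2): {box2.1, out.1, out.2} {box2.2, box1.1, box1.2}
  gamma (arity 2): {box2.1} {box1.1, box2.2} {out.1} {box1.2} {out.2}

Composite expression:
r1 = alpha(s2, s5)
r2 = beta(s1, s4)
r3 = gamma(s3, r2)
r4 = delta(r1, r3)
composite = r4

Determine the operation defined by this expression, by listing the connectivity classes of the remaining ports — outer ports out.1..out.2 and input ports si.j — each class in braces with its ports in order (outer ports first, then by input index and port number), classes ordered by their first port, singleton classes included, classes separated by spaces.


{out.1, out.2} {s1.1, s1.2, s3.1, s4.1} {s2.1} {s2.2} {s3.2} {s4.2} {s5.1} {s5.2}

Two ports join when wires chain via delta-identified ports.
composing alpha on (s2, s5), with out.j its own outer ports: {out.1} {out.2} {s2.1} {s2.2} {s5.1} {s5.2}
composing beta on (s1, s4), with out.j its own outer ports: {out.1} {out.2, s1.1, s1.2, s4.1} {s4.2}
composing gamma on (s3, s1, s4), with out.j its own outer ports: {out.1} {out.2} {s1.1, s1.2, s3.1, s4.1} {s3.2} {s4.2}
composing delta on (s2, s5, s3, s1, s4), with out.j its own outer ports: {out.1, out.2} {s1.1, s1.2, s3.1, s4.1} {s2.1} {s2.2} {s3.2} {s4.2} {s5.1} {s5.2}


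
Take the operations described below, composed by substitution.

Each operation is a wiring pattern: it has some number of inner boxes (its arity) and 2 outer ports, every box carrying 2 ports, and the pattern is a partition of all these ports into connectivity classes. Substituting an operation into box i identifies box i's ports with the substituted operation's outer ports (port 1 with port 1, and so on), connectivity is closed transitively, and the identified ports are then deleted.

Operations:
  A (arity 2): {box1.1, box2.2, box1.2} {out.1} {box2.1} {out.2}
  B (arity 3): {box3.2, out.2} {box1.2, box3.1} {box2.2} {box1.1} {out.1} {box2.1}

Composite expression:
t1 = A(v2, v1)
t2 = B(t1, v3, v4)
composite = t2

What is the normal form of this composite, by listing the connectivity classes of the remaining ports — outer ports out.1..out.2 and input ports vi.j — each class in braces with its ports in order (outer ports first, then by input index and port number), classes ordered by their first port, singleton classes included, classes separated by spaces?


{out.1} {out.2, v4.2} {v1.1} {v1.2, v2.1, v2.2} {v3.1} {v3.2} {v4.1}


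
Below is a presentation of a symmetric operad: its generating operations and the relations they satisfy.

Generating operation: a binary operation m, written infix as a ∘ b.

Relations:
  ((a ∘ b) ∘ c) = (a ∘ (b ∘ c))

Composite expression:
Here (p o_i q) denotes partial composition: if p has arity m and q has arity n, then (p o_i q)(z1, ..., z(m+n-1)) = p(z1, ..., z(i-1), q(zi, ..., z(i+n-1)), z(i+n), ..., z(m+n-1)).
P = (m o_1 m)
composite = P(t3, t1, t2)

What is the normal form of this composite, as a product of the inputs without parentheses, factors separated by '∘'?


t3 ∘ t1 ∘ t2

Associativity of m dissolves the nesting; only the t-input order survives.
(t3 ∘ t1) flattens to t3 ∘ t1
((t3 ∘ t1) ∘ t2) flattens to t3 ∘ t1 ∘ t2


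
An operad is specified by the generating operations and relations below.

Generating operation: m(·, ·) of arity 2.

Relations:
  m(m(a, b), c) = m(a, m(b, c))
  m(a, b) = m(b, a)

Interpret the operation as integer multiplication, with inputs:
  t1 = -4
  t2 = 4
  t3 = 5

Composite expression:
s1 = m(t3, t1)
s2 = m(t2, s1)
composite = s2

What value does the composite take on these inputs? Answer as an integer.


-80

m(t3, t1) = -20
m(t2, m(t3, t1)) = -80


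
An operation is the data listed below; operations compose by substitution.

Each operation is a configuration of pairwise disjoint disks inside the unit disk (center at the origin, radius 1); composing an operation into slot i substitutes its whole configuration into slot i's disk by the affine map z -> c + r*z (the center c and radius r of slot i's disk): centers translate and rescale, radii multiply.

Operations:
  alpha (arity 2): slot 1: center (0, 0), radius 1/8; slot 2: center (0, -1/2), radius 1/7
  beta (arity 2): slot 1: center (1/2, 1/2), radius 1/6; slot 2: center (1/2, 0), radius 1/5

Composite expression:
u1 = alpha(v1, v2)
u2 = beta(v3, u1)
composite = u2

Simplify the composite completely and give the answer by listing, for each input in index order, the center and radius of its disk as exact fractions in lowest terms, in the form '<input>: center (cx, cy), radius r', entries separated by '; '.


Only the slot chain above each v matters under beta; compose those maps.
for v3, the 1-step affine chain lands on center (1/2, 1/2), radius 1/6
for v1, the 2-step affine chain lands on center (1/2, 0), radius 1/40
for v2, the 2-step affine chain lands on center (1/2, -1/10), radius 1/35

v1: center (1/2, 0), radius 1/40; v2: center (1/2, -1/10), radius 1/35; v3: center (1/2, 1/2), radius 1/6


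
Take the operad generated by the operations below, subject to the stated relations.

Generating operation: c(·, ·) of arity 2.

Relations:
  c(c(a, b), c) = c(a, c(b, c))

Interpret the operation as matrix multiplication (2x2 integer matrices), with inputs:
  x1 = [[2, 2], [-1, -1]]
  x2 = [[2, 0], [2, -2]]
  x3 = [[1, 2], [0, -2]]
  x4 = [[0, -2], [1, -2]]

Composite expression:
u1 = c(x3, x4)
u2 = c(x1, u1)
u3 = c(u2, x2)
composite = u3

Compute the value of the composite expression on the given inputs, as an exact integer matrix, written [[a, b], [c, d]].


[[-8, 8], [4, -4]]

c(x3, x4) = [[2, -6], [-2, 4]]
c(x1, c(x3, x4)) = [[0, -4], [0, 2]]
c(c(x1, c(x3, x4)), x2) = [[-8, 8], [4, -4]]


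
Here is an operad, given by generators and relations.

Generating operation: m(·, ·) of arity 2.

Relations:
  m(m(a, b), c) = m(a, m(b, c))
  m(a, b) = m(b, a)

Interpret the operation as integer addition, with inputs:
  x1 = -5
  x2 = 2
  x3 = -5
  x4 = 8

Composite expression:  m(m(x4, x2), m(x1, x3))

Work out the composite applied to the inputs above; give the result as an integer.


0

m(x4, x2) = 10
m(x1, x3) = -10
m(m(x4, x2), m(x1, x3)) = 0


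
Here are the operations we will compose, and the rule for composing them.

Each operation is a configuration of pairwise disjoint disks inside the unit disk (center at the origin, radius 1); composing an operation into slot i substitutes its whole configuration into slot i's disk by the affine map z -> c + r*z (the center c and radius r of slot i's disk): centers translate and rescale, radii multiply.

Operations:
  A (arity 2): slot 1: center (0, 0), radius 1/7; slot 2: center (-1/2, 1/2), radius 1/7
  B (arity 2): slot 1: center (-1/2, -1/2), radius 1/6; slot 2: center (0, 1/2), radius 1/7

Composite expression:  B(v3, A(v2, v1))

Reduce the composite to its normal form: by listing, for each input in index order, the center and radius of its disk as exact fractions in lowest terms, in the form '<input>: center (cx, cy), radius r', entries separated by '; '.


Follow each v-input down from B: c' goes to c + r*c', radius to r*r'.
input v3: composing its 1 substitution step yields center (-1/2, -1/2), radius 1/6
input v2: composing its 2 substitution steps yields center (0, 1/2), radius 1/49
input v1: composing its 2 substitution steps yields center (-1/14, 4/7), radius 1/49

v1: center (-1/14, 4/7), radius 1/49; v2: center (0, 1/2), radius 1/49; v3: center (-1/2, -1/2), radius 1/6


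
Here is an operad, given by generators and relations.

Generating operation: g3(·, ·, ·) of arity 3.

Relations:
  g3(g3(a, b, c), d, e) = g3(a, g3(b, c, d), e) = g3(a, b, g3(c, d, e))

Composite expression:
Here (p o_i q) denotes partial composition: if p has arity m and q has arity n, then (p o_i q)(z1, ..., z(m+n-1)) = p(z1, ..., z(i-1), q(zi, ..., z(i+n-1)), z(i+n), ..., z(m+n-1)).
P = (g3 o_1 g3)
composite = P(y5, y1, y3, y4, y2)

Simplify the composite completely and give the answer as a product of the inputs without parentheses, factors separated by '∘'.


y5 ∘ y1 ∘ y3 ∘ y4 ∘ y2

All parenthesizations of g3 agree; list the y-inputs left to right.
g3(y5, y1, y3) linearizes to y5 ∘ y1 ∘ y3
g3(g3(y5, y1, y3), y4, y2) linearizes to y5 ∘ y1 ∘ y3 ∘ y4 ∘ y2


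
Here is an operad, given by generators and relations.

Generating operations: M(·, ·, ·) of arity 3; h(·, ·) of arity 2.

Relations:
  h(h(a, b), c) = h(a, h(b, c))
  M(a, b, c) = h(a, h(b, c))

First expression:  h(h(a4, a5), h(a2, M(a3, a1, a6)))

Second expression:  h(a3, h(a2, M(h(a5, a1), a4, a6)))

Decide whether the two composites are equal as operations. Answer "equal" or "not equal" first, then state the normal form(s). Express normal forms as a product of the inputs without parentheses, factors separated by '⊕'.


not equal: they reduce to a4 ⊕ a5 ⊕ a2 ⊕ a3 ⊕ a1 ⊕ a6 and a3 ⊕ a2 ⊕ a5 ⊕ a1 ⊕ a4 ⊕ a6

In normal form, the first expression is a4 ⊕ a5 ⊕ a2 ⊕ a3 ⊕ a1 ⊕ a6
In normal form, the second expression is a3 ⊕ a2 ⊕ a5 ⊕ a1 ⊕ a4 ⊕ a6
The normal forms differ: not equal.


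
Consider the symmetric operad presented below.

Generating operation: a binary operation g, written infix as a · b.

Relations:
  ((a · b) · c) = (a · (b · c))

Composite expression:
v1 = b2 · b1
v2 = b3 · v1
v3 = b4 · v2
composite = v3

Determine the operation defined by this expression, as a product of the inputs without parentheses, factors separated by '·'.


b4 · b3 · b2 · b1

All parenthesizations of g agree; list the b-inputs left to right.
(b2 · b1) linearizes to b2 · b1
(b3 · (b2 · b1)) linearizes to b3 · b2 · b1
(b4 · (b3 · (b2 · b1))) linearizes to b4 · b3 · b2 · b1


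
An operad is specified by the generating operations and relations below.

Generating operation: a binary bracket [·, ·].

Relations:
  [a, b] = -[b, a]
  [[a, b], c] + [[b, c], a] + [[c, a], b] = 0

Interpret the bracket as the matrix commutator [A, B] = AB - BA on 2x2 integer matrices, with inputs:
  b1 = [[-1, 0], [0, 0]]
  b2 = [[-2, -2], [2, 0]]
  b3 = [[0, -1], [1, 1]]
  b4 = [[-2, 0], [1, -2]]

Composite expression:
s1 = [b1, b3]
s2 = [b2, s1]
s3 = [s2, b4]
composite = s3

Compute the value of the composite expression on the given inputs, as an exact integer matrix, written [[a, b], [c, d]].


[b1, b3] = [[0, 1], [1, 0]]
[b2, [b1, b3]] = [[-4, -2], [2, 4]]
[[b2, [b1, b3]], b4] = [[-2, 0], [8, 2]]

[[-2, 0], [8, 2]]


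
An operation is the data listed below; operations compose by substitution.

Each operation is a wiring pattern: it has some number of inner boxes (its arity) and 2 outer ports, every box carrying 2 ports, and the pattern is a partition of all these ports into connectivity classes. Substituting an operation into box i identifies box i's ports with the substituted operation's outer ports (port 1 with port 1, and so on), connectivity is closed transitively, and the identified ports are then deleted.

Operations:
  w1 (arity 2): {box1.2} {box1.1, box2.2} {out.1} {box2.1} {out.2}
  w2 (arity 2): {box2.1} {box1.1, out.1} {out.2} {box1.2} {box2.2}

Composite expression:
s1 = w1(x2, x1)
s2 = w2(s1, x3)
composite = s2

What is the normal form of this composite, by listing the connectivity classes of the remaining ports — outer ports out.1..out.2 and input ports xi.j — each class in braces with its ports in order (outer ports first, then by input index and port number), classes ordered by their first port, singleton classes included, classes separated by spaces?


{out.1} {out.2} {x1.1} {x1.2, x2.1} {x2.2} {x3.1} {x3.2}

Two ports join when wires chain via w2-identified ports.
w1 over (x2, x1) gives {out.1} {out.2} {x1.1} {x1.2, x2.1} {x2.2}, out.j being that stage's outer ports
w2 over (x2, x1, x3) gives {out.1} {out.2} {x1.1} {x1.2, x2.1} {x2.2} {x3.1} {x3.2}, out.j being that stage's outer ports


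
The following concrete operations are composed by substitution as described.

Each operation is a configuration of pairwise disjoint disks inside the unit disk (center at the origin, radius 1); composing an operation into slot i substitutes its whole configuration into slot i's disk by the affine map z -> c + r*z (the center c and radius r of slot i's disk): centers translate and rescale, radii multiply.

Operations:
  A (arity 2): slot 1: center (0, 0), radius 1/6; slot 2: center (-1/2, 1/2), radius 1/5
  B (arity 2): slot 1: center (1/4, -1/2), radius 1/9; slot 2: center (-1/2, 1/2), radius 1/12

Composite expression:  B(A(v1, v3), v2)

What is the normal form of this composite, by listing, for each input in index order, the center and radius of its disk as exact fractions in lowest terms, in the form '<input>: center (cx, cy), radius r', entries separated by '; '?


v1: center (1/4, -1/2), radius 1/54; v2: center (-1/2, 1/2), radius 1/12; v3: center (7/36, -4/9), radius 1/45


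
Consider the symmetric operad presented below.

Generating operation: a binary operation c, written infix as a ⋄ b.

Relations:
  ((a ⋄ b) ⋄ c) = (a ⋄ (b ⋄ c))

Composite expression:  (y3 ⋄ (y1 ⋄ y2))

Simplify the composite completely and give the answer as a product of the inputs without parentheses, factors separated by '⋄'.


y3 ⋄ y1 ⋄ y2

The c-tree's shape is irrelevant; the y-reading-order decides.
(y1 ⋄ y2) linearizes to y1 ⋄ y2
(y3 ⋄ (y1 ⋄ y2)) linearizes to y3 ⋄ y1 ⋄ y2
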